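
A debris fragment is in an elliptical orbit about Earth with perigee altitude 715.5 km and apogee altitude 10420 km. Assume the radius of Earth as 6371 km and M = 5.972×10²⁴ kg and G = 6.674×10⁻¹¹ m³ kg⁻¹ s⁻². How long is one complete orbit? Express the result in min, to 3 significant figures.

T ≈ 216 min

μ = GM = 6.674×10⁻¹¹ × 5.972×10²⁴ = 3.986×10¹⁴ m³/s².
r_p = 6371 + 715.5 = 7086.5 km = 7.0865×10⁶ m.
r_a = 6371 + 10420 = 16791 km = 1.6791×10⁷ m.
Semi-major axis a = (r_p + r_a)/2 = (7086.5 + 16791)/2 = 11939 km = 1.194×10⁷ m.
By Kepler's third law T = 2π√(a³/μ) = 2π × 2.066×10³ = 1.298×10⁴ s.
= 216.4 min.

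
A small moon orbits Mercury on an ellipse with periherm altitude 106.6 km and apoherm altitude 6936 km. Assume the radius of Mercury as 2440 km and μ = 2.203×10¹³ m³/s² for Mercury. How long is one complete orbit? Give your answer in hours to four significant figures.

r_p = 2440 + 106.6 = 2546.6 km = 2.5466×10⁶ m.
r_a = 2440 + 6936 = 9376.0 km = 9.3760×10⁶ m.
Semi-major axis a = (r_p + r_a)/2 = (2546.6 + 9376.0)/2 = 5961.3 km = 5.961×10⁶ m.
By Kepler's third law T = 2π√(a³/μ) = 2π × 3.101×10³ = 1.948×10⁴ s.
= 5.412 hours.

T ≈ 5.412 hours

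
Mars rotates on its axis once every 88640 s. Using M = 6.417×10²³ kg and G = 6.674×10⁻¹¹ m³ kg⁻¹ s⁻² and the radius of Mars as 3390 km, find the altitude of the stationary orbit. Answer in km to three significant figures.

μ = GM = 6.674×10⁻¹¹ × 6.417×10²³ = 4.283×10¹³ m³/s².
A synchronous orbit has period T, so by Kepler's third law a = (μT²/4π²)^(1/3).
μT²/4π² = 4.283×10¹³ × (8.864×10⁴)² / 39.48 = 8.524×10²¹ m³.
a = 2.043×10⁷ m = 20427 km.
Altitude h = a − R = 20427 − 3390 = 17037 km.

h_sync ≈ 17000 km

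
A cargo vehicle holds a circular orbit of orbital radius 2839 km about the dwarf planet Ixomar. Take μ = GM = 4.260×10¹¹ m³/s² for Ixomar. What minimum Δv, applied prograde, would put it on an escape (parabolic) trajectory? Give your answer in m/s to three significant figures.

r = 2839 km = 2.839×10⁶ m.
Circular speed v_c = √(μ/r) = 387.4 m/s.
Escape speed v_esc = √(2μ/r) = √2 × v_c = 547.8 m/s.
Δv = v_esc − v_c = 160.5 m/s.

Δv ≈ 160 m/s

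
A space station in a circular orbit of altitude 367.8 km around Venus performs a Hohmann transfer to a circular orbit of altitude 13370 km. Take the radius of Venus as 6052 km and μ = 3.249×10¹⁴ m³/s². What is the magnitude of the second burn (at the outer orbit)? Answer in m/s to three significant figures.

r₁ = 6052 + 367.8 = 6419.8 km = 6.4198×10⁶ m.
r₂ = 6052 + 13370 = 19422 km = 1.9422×10⁷ m.
Transfer ellipse a_t = (r₁ + r₂)/2 = 1.292×10⁷ m.
At r₁: circular v_c1 = √(μ/r₁) = 7114 m/s; transfer-periapsis v_p = √[μ(2/r₁ − 1/a_t)] = 8722 m/s.
At r₂: circular v_c2 = √(μ/r₂) = 4090 m/s; transfer-apoapsis v_a = √[μ(2/r₂ − 1/a_t)] = 2883 m/s.
Δv₂ = v_c2 − v_a = 1207 m/s.

Δv ≈ 1210 m/s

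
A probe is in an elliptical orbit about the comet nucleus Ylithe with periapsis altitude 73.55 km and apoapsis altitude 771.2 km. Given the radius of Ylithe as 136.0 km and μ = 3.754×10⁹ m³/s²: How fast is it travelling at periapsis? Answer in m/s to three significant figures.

r_p = 136.0 + 73.55 = 209.55 km = 2.0955×10⁵ m.
r_a = 136.0 + 771.2 = 907.20 km = 9.0720×10⁵ m.
Semi-major axis a = (r_p + r_a)/2 = 558.38 km = 5.584×10⁵ m.
Vis-viva: v² = μ(2/r − 1/a) = 3.754×10⁹ × (9.544×10⁻⁶ − 1.791×10⁻⁶) = 2.911×10⁴ m²/s².
v = 170.6 m/s.

v ≈ 171 m/s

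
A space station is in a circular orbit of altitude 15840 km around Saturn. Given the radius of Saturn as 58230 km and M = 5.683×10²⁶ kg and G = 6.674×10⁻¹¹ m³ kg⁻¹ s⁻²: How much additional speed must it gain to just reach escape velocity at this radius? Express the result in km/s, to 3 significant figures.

μ = GM = 6.674×10⁻¹¹ × 5.683×10²⁶ = 3.793×10¹⁶ m³/s².
r = 58230 + 15840 = 74070 km = 7.4070×10⁷ m.
Circular speed v_c = √(μ/r) = 22630 m/s.
Escape speed v_esc = √(2μ/r) = √2 × v_c = 32000 m/s.
Δv = v_esc − v_c = 9373 m/s = 9.373 km/s.

Δv ≈ 9.37 km/s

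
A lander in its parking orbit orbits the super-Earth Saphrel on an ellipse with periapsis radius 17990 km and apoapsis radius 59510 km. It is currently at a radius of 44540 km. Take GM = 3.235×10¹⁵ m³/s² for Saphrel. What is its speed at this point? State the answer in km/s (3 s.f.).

Semi-major axis a = (r_p + r_a)/2 = 38750 km = 3.875×10⁷ m.
Vis-viva: v² = μ(2/r − 1/a) = 3.235×10¹⁵ × (4.490×10⁻⁸ − 2.581×10⁻⁸) = 6.178×10⁷ m²/s².
v = 7860 m/s = 7.860 km/s.

v ≈ 7.86 km/s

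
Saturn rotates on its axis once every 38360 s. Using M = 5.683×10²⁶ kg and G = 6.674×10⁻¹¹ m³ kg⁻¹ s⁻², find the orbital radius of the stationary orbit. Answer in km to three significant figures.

μ = GM = 6.674×10⁻¹¹ × 5.683×10²⁶ = 3.793×10¹⁶ m³/s².
A synchronous orbit has period T, so by Kepler's third law a = (μT²/4π²)^(1/3).
μT²/4π² = 3.793×10¹⁶ × (3.836×10⁴)² / 39.48 = 1.414×10²⁴ m³.
a = 1.122×10⁸ m = 1.1223×10⁵ km.

r_sync ≈ 1.12×10⁵ km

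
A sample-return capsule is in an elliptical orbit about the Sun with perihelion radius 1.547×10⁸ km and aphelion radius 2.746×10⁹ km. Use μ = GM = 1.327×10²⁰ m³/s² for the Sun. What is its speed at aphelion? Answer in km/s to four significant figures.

v ≈ 2.270 km/s

Semi-major axis a = (r_p + r_a)/2 = 1.4504×10⁹ km = 1.450×10¹² m.
Vis-viva: v² = μ(2/r − 1/a) = 1.327×10²⁰ × (7.283×10⁻¹³ − 6.895×10⁻¹³) = 5.155×10⁶ m²/s².
v = 2270 m/s = 2.270 km/s.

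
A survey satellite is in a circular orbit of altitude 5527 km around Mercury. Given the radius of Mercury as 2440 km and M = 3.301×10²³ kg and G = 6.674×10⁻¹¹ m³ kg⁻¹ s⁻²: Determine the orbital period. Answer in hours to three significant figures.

T ≈ 8.36 hours

μ = GM = 6.674×10⁻¹¹ × 3.301×10²³ = 2.203×10¹³ m³/s².
r = 2440 + 5527 = 7967.0 km = 7.9670×10⁶ m.
Kepler's third law: T = 2π√(r³/μ) = 2π√((7.967×10⁶)³ / 2.203×10¹³).
r³/μ = 2.295×10⁷ s², so T = 2π × 4.791×10³ = 3.010×10⁴ s.
Converting: 3.010×10⁴ s ÷ 3600 = 8.362 hours.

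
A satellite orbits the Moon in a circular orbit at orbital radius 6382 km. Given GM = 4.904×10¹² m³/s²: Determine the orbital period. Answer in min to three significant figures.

T ≈ 762 min

r = 6382 km = 6.382×10⁶ m.
Kepler's third law: T = 2π√(r³/μ) = 2π√((6.382×10⁶)³ / 4.904×10¹²).
r³/μ = 5.301×10⁷ s², so T = 2π × 7.280×10³ = 4.574×10⁴ s.
Converting: 4.574×10⁴ s ÷ 60.00 = 762.4 min.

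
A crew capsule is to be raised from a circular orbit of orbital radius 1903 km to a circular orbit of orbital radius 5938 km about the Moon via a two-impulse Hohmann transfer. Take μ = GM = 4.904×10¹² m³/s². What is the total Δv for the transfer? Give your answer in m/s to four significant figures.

Δv_total ≈ 646.0 m/s

r₁ = 1903 km = 1.903×10⁶ m.
r₂ = 5938 km = 5.938×10⁶ m.
Transfer ellipse a_t = (r₁ + r₂)/2 = 3.920×10⁶ m.
At r₁: circular v_c1 = √(μ/r₁) = 1605 m/s; transfer-perilune v_p = √[μ(2/r₁ − 1/a_t)] = 1976 m/s.
Δv₁ = v_p − v_c1 = 370.3 m/s.
At r₂: circular v_c2 = √(μ/r₂) = 908.8 m/s; transfer-apolune v_a = √[μ(2/r₂ − 1/a_t)] = 633.1 m/s.
Δv₂ = v_c2 − v_a = 275.6 m/s.
Total Δv = Δv₁ + Δv₂ = 646.0 m/s.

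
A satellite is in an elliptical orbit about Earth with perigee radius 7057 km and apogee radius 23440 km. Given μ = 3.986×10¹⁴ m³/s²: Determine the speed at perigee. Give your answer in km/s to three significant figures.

Semi-major axis a = (r_p + r_a)/2 = 15248 km = 1.525×10⁷ m.
Vis-viva: v² = μ(2/r − 1/a) = 3.986×10¹⁴ × (2.834×10⁻⁷ − 6.558×10⁻⁸) = 8.683×10⁷ m²/s².
v = 9318 m/s = 9.318 km/s.

v ≈ 9.32 km/s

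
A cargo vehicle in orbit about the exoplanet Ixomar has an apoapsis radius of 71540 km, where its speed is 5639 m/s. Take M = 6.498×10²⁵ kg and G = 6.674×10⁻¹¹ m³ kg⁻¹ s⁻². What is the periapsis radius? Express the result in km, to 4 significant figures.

periapsis radius ≈ 25430 km

μ = GM = 6.674×10⁻¹¹ × 6.498×10²⁵ = 4.337×10¹⁵ m³/s².
r_a = 7.154×10⁷ m.
Specific energy ε = v²/2 − μ/r = -4.472×10⁷ J/kg, so a = −μ/(2ε) = 4.849×10⁷ m.
The apsides satisfy r_p + r_a = 2a, so the periapsis radius is 2a − r_a = 2.543×10⁷ m = 25434 km.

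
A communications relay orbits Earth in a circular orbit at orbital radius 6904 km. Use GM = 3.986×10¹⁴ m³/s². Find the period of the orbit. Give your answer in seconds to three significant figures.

T ≈ 5710 seconds

r = 6904 km = 6.904×10⁶ m.
Kepler's third law: T = 2π√(r³/μ) = 2π√((6.904×10⁶)³ / 3.986×10¹⁴).
r³/μ = 8.256×10⁵ s², so T = 2π × 9.086×10² = 5.709×10³ s.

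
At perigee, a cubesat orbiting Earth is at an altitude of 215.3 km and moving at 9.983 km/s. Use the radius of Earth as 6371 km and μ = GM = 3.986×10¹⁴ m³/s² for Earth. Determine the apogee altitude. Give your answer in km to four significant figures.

apogee altitude ≈ 24330 km

r_p = 6371 + 215.3 = 6586.3 km = 6.586×10⁶ m.
Specific energy ε = v²/2 − μ/r = -1.069×10⁷ J/kg, so a = −μ/(2ε) = 1.864×10⁷ m.
The apsides satisfy r_p + r_a = 2a, so the apogee radius is 2a − r_p = 3.070×10⁷ m = 30703 km.
Apogee altitude = 30703 − 6371 = 24332 km.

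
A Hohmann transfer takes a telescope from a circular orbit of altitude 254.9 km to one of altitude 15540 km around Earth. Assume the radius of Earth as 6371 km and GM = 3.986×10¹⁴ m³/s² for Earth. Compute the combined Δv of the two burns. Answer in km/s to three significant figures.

r₁ = 6371 + 254.9 = 6625.9 km = 6.6259×10⁶ m.
r₂ = 6371 + 15540 = 21911 km = 2.1911×10⁷ m.
Transfer ellipse a_t = (r₁ + r₂)/2 = 1.427×10⁷ m.
At r₁: circular v_c1 = √(μ/r₁) = 7756 m/s; transfer-perigee v_p = √[μ(2/r₁ − 1/a_t)] = 9611 m/s.
Δv₁ = v_p − v_c1 = 1855 m/s.
At r₂: circular v_c2 = √(μ/r₂) = 4265 m/s; transfer-apogee v_a = √[μ(2/r₂ − 1/a_t)] = 2907 m/s.
Δv₂ = v_c2 − v_a = 1359 m/s.
Total Δv = Δv₁ + Δv₂ = 3214 m/s = 3.214 km/s.

Δv_total ≈ 3.21 km/s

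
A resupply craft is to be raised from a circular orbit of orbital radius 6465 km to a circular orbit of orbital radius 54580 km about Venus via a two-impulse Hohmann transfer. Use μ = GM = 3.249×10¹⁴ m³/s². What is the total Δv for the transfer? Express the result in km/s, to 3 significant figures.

Δv_total ≈ 3.71 km/s

r₁ = 6465 km = 6.465×10⁶ m.
r₂ = 54580 km = 5.458×10⁷ m.
Transfer ellipse a_t = (r₁ + r₂)/2 = 3.052×10⁷ m.
At r₁: circular v_c1 = √(μ/r₁) = 7089 m/s; transfer-periapsis v_p = √[μ(2/r₁ − 1/a_t)] = 9480 m/s.
Δv₁ = v_p − v_c1 = 2391 m/s.
At r₂: circular v_c2 = √(μ/r₂) = 2440 m/s; transfer-apoapsis v_a = √[μ(2/r₂ − 1/a_t)] = 1123 m/s.
Δv₂ = v_c2 − v_a = 1317 m/s.
Total Δv = Δv₁ + Δv₂ = 3708 m/s = 3.708 km/s.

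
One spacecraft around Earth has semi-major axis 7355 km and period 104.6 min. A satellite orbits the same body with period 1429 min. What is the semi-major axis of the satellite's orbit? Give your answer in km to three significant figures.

Kepler's third law: a³ ∝ T², so a₂ = a₁ (T₂/T₁)^(2/3).
T₂/T₁ = 13.66, (T₂/T₁)^(2/3) = 5.715.
a₂ = 7355 × 5.715 = 42030 km.

a₂ ≈ 42000 km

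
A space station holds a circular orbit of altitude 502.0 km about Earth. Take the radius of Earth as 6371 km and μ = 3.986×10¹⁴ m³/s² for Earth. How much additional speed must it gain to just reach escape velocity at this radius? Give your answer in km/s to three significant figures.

r = 6371 + 502.0 = 6873.0 km = 6.8730×10⁶ m.
Circular speed v_c = √(μ/r) = 7615 m/s.
Escape speed v_esc = √(2μ/r) = √2 × v_c = 10770 m/s.
Δv = v_esc − v_c = 3154 m/s = 3.154 km/s.

Δv ≈ 3.15 km/s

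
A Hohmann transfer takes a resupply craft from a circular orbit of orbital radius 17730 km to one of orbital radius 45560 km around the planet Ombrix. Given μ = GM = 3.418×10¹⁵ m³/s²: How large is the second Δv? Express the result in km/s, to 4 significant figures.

Δv ≈ 2.178 km/s

r₁ = 17730 km = 1.773×10⁷ m.
r₂ = 45560 km = 4.556×10⁷ m.
Transfer ellipse a_t = (r₁ + r₂)/2 = 3.164×10⁷ m.
At r₁: circular v_c1 = √(μ/r₁) = 13880 m/s; transfer-periapsis v_p = √[μ(2/r₁ − 1/a_t)] = 16660 m/s.
At r₂: circular v_c2 = √(μ/r₂) = 8662 m/s; transfer-apoapsis v_a = √[μ(2/r₂ − 1/a_t)] = 6483 m/s.
Δv₂ = v_c2 − v_a = 2178 m/s.
= 2.178 km/s.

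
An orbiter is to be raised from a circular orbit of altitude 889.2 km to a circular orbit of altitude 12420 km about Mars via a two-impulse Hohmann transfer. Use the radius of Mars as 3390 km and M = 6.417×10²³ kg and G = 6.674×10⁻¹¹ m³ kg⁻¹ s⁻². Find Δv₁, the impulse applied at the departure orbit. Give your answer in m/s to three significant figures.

μ = GM = 6.674×10⁻¹¹ × 6.417×10²³ = 4.283×10¹³ m³/s².
r₁ = 3390 + 889.2 = 4279.2 km = 4.2792×10⁶ m.
r₂ = 3390 + 12420 = 15810 km = 1.5810×10⁷ m.
Transfer ellipse a_t = (r₁ + r₂)/2 = 1.004×10⁷ m.
At r₁: circular v_c1 = √(μ/r₁) = 3164 m/s; transfer-periapsis v_p = √[μ(2/r₁ − 1/a_t)] = 3969 m/s.
Δv₁ = v_p − v_c1 = 805.4 m/s.

Δv ≈ 805 m/s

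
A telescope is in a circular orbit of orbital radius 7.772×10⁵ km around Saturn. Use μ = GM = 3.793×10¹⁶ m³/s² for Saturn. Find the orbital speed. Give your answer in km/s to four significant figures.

v ≈ 6.986 km/s

r = 7.772×10⁵ km = 7.772×10⁸ m.
For a circular orbit v = √(μ/r) = √(3.793×10¹⁶ / 7.772×10⁸) = √(4.880×10⁷) = 6986 m/s.
That is 6.986 km/s.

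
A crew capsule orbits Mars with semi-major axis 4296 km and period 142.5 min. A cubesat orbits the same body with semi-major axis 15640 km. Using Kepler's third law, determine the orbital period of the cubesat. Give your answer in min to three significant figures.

Kepler's third law: T² ∝ a³, so T₂ = T₁ (a₂/a₁)^(3/2).
a₂/a₁ = 3.641, (a₂/a₁)^(3/2) = 6.946.
T₂ = 142.5 × 6.946 = 989.9 min.

T₂ ≈ 990 min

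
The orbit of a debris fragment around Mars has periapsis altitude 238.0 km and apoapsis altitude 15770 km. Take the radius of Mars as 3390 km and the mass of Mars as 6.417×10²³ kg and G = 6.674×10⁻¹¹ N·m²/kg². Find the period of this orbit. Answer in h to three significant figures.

μ = GM = 6.674×10⁻¹¹ × 6.417×10²³ = 4.283×10¹³ m³/s².
r_p = 3390 + 238.0 = 3628.0 km = 3.6280×10⁶ m.
r_a = 3390 + 15770 = 19160 km = 1.9160×10⁷ m.
Semi-major axis a = (r_p + r_a)/2 = (3628.0 + 19160)/2 = 11394 km = 1.139×10⁷ m.
By Kepler's third law T = 2π√(a³/μ) = 2π × 5.877×10³ = 3.693×10⁴ s.
= 10.26 h.

T ≈ 10.3 h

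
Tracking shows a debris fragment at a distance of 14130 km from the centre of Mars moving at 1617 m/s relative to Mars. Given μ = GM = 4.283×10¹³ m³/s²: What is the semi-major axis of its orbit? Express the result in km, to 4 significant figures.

r = 1.413×10⁷ m.
Vis-viva rearranged: 1/a = 2/r − v²/μ = 1.415×10⁻⁷ − 6.105×10⁻⁸ = 8.049×10⁻⁸ m⁻¹.
a = 1.242×10⁷ m = 12423 km.

a ≈ 12420 km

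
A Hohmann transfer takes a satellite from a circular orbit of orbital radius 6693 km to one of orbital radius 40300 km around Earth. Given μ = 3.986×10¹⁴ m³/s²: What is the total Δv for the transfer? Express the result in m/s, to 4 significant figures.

Δv_total ≈ 3856 m/s

r₁ = 6693 km = 6.693×10⁶ m.
r₂ = 40300 km = 4.030×10⁷ m.
Transfer ellipse a_t = (r₁ + r₂)/2 = 2.350×10⁷ m.
At r₁: circular v_c1 = √(μ/r₁) = 7717 m/s; transfer-perigee v_p = √[μ(2/r₁ − 1/a_t)] = 10110 m/s.
Δv₁ = v_p − v_c1 = 2390 m/s.
At r₂: circular v_c2 = √(μ/r₂) = 3145 m/s; transfer-apogee v_a = √[μ(2/r₂ − 1/a_t)] = 1679 m/s.
Δv₂ = v_c2 − v_a = 1466 m/s.
Total Δv = Δv₁ + Δv₂ = 3856 m/s.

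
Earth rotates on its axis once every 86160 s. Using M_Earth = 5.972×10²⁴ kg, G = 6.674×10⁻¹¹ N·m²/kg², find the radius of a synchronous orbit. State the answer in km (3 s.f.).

μ = GM = 6.674×10⁻¹¹ × 5.972×10²⁴ = 3.986×10¹⁴ m³/s².
A synchronous orbit has period T, so by Kepler's third law a = (μT²/4π²)^(1/3).
μT²/4π² = 3.986×10¹⁴ × (8.616×10⁴)² / 39.48 = 7.495×10²² m³.
a = 4.216×10⁷ m = 42162 km.

r_sync ≈ 42200 km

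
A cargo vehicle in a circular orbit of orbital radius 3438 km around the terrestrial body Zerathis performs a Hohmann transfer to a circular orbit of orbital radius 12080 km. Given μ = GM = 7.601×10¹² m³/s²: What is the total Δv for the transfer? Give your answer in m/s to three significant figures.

r₁ = 3438 km = 3.438×10⁶ m.
r₂ = 12080 km = 1.208×10⁷ m.
Transfer ellipse a_t = (r₁ + r₂)/2 = 7.759×10⁶ m.
At r₁: circular v_c1 = √(μ/r₁) = 1487 m/s; transfer-periapsis v_p = √[μ(2/r₁ − 1/a_t)] = 1855 m/s.
Δv₁ = v_p − v_c1 = 368.4 m/s.
At r₂: circular v_c2 = √(μ/r₂) = 793.2 m/s; transfer-apoapsis v_a = √[μ(2/r₂ − 1/a_t)] = 528.0 m/s.
Δv₂ = v_c2 − v_a = 265.2 m/s.
Total Δv = Δv₁ + Δv₂ = 633.6 m/s.

Δv_total ≈ 634 m/s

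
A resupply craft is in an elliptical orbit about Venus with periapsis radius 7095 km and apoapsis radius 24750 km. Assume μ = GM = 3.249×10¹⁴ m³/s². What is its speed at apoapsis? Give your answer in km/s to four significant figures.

Semi-major axis a = (r_p + r_a)/2 = 15922 km = 1.592×10⁷ m.
Vis-viva: v² = μ(2/r − 1/a) = 3.249×10¹⁴ × (8.081×10⁻⁸ − 6.280×10⁻⁸) = 5.849×10⁶ m²/s².
v = 2419 m/s = 2.419 km/s.

v ≈ 2.419 km/s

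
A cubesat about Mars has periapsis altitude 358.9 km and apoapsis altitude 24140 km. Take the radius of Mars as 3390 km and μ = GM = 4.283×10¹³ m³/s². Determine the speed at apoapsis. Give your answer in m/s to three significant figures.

v ≈ 611 m/s

r_p = 3390 + 358.9 = 3748.9 km = 3.7489×10⁶ m.
r_a = 3390 + 24140 = 27530 km = 2.7530×10⁷ m.
Semi-major axis a = (r_p + r_a)/2 = 15639 km = 1.564×10⁷ m.
Vis-viva: v² = μ(2/r − 1/a) = 4.283×10¹³ × (7.265×10⁻⁸ − 6.394×10⁻⁸) = 3.729×10⁵ m²/s².
v = 610.7 m/s.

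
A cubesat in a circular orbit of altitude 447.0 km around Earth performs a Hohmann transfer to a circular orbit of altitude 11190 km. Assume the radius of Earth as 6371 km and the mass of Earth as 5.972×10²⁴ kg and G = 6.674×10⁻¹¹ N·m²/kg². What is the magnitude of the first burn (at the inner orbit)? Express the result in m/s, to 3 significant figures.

Δv ≈ 1530 m/s

μ = GM = 6.674×10⁻¹¹ × 5.972×10²⁴ = 3.986×10¹⁴ m³/s².
r₁ = 6371 + 447.0 = 6818.0 km = 6.8180×10⁶ m.
r₂ = 6371 + 11190 = 17561 km = 1.7561×10⁷ m.
Transfer ellipse a_t = (r₁ + r₂)/2 = 1.219×10⁷ m.
At r₁: circular v_c1 = √(μ/r₁) = 7646 m/s; transfer-perigee v_p = √[μ(2/r₁ − 1/a_t)] = 9177 m/s.
Δv₁ = v_p − v_c1 = 1531 m/s.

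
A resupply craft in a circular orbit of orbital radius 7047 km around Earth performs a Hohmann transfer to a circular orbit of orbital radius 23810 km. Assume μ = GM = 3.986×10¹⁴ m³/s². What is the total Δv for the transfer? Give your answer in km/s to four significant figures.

r₁ = 7047 km = 7.047×10⁶ m.
r₂ = 23810 km = 2.381×10⁷ m.
Transfer ellipse a_t = (r₁ + r₂)/2 = 1.543×10⁷ m.
At r₁: circular v_c1 = √(μ/r₁) = 7521 m/s; transfer-perigee v_p = √[μ(2/r₁ − 1/a_t)] = 9343 m/s.
Δv₁ = v_p − v_c1 = 1822 m/s.
At r₂: circular v_c2 = √(μ/r₂) = 4092 m/s; transfer-apogee v_a = √[μ(2/r₂ − 1/a_t)] = 2765 m/s.
Δv₂ = v_c2 − v_a = 1326 m/s.
Total Δv = Δv₁ + Δv₂ = 3148 m/s = 3.148 km/s.

Δv_total ≈ 3.148 km/s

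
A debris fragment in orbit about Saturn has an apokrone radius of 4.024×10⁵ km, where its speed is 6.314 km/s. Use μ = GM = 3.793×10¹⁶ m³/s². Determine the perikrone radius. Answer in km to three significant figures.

r_a = 4.024×10⁸ m.
Specific energy ε = v²/2 − μ/r = -7.433×10⁷ J/kg, so a = −μ/(2ε) = 2.552×10⁸ m.
The apsides satisfy r_p + r_a = 2a, so the perikrone radius is 2a − r_a = 1.079×10⁸ m = 1.0792×10⁵ km.

perikrone radius ≈ 1.08×10⁵ km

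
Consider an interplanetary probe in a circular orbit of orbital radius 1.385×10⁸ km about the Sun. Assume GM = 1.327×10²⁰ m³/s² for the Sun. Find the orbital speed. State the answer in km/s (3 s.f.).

r = 1.385×10⁸ km = 1.385×10¹¹ m.
For a circular orbit v = √(μ/r) = √(1.327×10²⁰ / 1.385×10¹¹) = √(9.581×10⁸) = 30950 m/s.
That is 30.95 km/s.

v ≈ 31.0 km/s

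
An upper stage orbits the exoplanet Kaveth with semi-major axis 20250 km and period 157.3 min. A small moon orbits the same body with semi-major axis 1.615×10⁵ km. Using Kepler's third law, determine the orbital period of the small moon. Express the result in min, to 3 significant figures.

Kepler's third law: T² ∝ a³, so T₂ = T₁ (a₂/a₁)^(3/2).
a₂/a₁ = 7.975, (a₂/a₁)^(3/2) = 22.52.
T₂ = 157.3 × 22.52 = 3543 min.

T₂ ≈ 3540 min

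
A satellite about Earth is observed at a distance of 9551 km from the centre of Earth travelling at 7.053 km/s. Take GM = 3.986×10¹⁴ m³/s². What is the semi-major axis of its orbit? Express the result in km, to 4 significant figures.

a ≈ 11820 km

r = 9.551×10⁶ m.
Vis-viva rearranged: 1/a = 2/r − v²/μ = 2.094×10⁻⁷ − 1.248×10⁻⁷ = 8.460×10⁻⁸ m⁻¹.
a = 1.182×10⁷ m = 11820 km.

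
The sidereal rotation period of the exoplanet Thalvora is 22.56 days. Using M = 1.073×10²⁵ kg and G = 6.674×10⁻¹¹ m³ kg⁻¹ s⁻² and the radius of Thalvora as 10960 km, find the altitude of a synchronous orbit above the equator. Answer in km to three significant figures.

μ = GM = 6.674×10⁻¹¹ × 1.073×10²⁵ = 7.161×10¹⁴ m³/s².
T = 22.56 days = 1.949×10⁶ s.
A synchronous orbit has period T, so by Kepler's third law a = (μT²/4π²)^(1/3).
μT²/4π² = 7.161×10¹⁴ × (1.949×10⁶)² / 39.48 = 6.892×10²⁵ m³.
a = 4.100×10⁸ m = 4.0999×10⁵ km.
Altitude h = a − R = 4.0999×10⁵ − 10960 = 3.9903×10⁵ km.

h_sync ≈ 3.99×10⁵ km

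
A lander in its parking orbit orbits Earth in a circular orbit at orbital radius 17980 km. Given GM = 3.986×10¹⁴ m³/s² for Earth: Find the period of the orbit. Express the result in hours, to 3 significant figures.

T ≈ 6.66 hours

r = 17980 km = 1.798×10⁷ m.
Kepler's third law: T = 2π√(r³/μ) = 2π√((1.798×10⁷)³ / 3.986×10¹⁴).
r³/μ = 1.458×10⁷ s², so T = 2π × 3.819×10³ = 2.399×10⁴ s.
Converting: 2.399×10⁴ s ÷ 3600 = 6.665 hours.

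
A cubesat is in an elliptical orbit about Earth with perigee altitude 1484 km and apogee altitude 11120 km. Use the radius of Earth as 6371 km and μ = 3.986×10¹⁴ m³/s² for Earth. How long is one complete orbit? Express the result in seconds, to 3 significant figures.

r_p = 6371 + 1484 = 7855.0 km = 7.8550×10⁶ m.
r_a = 6371 + 11120 = 17491 km = 1.7491×10⁷ m.
Semi-major axis a = (r_p + r_a)/2 = (7855.0 + 17491)/2 = 12673 km = 1.267×10⁷ m.
By Kepler's third law T = 2π√(a³/μ) = 2π × 2.260×10³ = 1.420×10⁴ s.

T ≈ 14200 seconds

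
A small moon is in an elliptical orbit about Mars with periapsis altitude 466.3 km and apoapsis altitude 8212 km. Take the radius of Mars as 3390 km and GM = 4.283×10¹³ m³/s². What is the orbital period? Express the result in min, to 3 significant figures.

T ≈ 344 min

r_p = 3390 + 466.3 = 3856.3 km = 3.8563×10⁶ m.
r_a = 3390 + 8212 = 11602 km = 1.1602×10⁷ m.
Semi-major axis a = (r_p + r_a)/2 = (3856.3 + 11602)/2 = 7729.1 km = 7.729×10⁶ m.
By Kepler's third law T = 2π√(a³/μ) = 2π × 3.283×10³ = 2.063×10⁴ s.
= 343.8 min.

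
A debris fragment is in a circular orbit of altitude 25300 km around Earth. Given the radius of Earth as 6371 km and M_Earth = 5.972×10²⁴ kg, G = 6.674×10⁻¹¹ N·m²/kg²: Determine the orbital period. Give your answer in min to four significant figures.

μ = GM = 6.674×10⁻¹¹ × 5.972×10²⁴ = 3.986×10¹⁴ m³/s².
r = 6371 + 25300 = 31671 km = 3.1671×10⁷ m.
Kepler's third law: T = 2π√(r³/μ) = 2π√((3.167×10⁷)³ / 3.986×10¹⁴).
r³/μ = 7.970×10⁷ s², so T = 2π × 8.928×10³ = 5.609×10⁴ s.
Converting: 5.609×10⁴ s ÷ 60.00 = 934.9 min.

T ≈ 934.9 min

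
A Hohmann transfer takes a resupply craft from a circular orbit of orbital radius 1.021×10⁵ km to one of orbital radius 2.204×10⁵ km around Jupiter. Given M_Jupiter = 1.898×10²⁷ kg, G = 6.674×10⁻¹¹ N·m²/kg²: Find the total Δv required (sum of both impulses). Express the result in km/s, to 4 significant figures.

μ = GM = 6.674×10⁻¹¹ × 1.898×10²⁷ = 1.267×10¹⁷ m³/s².
r₁ = 1.021×10⁵ km = 1.021×10⁸ m.
r₂ = 2.204×10⁵ km = 2.204×10⁸ m.
Transfer ellipse a_t = (r₁ + r₂)/2 = 1.612×10⁸ m.
At r₁: circular v_c1 = √(μ/r₁) = 35220 m/s; transfer-perijove v_p = √[μ(2/r₁ − 1/a_t)] = 41180 m/s.
Δv₁ = v_p − v_c1 = 5957 m/s.
At r₂: circular v_c2 = √(μ/r₂) = 23970 m/s; transfer-apojove v_a = √[μ(2/r₂ − 1/a_t)] = 19080 m/s.
Δv₂ = v_c2 − v_a = 4897 m/s.
Total Δv = Δv₁ + Δv₂ = 10850 m/s = 10.85 km/s.

Δv_total ≈ 10.85 km/s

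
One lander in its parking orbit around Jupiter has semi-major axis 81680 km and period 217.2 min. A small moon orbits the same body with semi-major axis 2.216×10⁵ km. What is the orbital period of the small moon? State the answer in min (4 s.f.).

Kepler's third law: T² ∝ a³, so T₂ = T₁ (a₂/a₁)^(3/2).
a₂/a₁ = 2.713, (a₂/a₁)^(3/2) = 4.469.
T₂ = 217.2 × 4.469 = 970.6 min.

T₂ ≈ 970.6 min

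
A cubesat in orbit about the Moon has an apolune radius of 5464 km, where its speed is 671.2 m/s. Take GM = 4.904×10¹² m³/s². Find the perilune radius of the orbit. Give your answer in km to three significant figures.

perilune radius ≈ 1830 km

r_a = 5.464×10⁶ m.
Specific energy ε = v²/2 − μ/r = -6.723×10⁵ J/kg, so a = −μ/(2ε) = 3.647×10⁶ m.
The apsides satisfy r_p + r_a = 2a, so the perilune radius is 2a − r_a = 1.831×10⁶ m = 1830.8 km.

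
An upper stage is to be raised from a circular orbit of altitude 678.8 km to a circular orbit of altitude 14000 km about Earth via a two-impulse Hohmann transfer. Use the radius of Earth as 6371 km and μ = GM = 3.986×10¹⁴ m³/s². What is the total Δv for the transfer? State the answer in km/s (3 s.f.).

r₁ = 6371 + 678.8 = 7049.8 km = 7.0498×10⁶ m.
r₂ = 6371 + 14000 = 20371 km = 2.0371×10⁷ m.
Transfer ellipse a_t = (r₁ + r₂)/2 = 1.371×10⁷ m.
At r₁: circular v_c1 = √(μ/r₁) = 7519 m/s; transfer-perigee v_p = √[μ(2/r₁ − 1/a_t)] = 9166 m/s.
Δv₁ = v_p − v_c1 = 1646 m/s.
At r₂: circular v_c2 = √(μ/r₂) = 4423 m/s; transfer-apogee v_a = √[μ(2/r₂ − 1/a_t)] = 3172 m/s.
Δv₂ = v_c2 − v_a = 1252 m/s.
Total Δv = Δv₁ + Δv₂ = 2898 m/s = 2.898 km/s.

Δv_total ≈ 2.90 km/s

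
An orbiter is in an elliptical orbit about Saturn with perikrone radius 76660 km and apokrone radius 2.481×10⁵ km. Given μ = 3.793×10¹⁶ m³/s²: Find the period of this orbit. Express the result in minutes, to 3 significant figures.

T ≈ 1110 minutes

Semi-major axis a = (r_p + r_a)/2 = (76660 + 2.4810×10⁵)/2 = 1.6238×10⁵ km = 1.624×10⁸ m.
By Kepler's third law T = 2π√(a³/μ) = 2π × 1.062×10⁴ = 6.676×10⁴ s.
= 1113 minutes.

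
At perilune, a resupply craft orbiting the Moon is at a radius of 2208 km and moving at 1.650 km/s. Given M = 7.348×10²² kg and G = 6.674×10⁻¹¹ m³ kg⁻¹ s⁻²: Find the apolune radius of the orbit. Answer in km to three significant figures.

μ = GM = 6.674×10⁻¹¹ × 7.348×10²² = 4.904×10¹² m³/s².
r_p = 2.208×10⁶ m.
Specific energy ε = v²/2 − μ/r = -8.598×10⁵ J/kg, so a = −μ/(2ε) = 2.852×10⁶ m.
The apsides satisfy r_p + r_a = 2a, so the apolune radius is 2a − r_p = 3.496×10⁶ m = 3495.8 km.

apolune radius ≈ 3500 km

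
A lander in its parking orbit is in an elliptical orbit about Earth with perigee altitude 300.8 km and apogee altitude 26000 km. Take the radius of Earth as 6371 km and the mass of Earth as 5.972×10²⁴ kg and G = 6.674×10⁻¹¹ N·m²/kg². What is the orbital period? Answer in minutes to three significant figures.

T ≈ 452 minutes

μ = GM = 6.674×10⁻¹¹ × 5.972×10²⁴ = 3.986×10¹⁴ m³/s².
r_p = 6371 + 300.8 = 6671.8 km = 6.6718×10⁶ m.
r_a = 6371 + 26000 = 32371 km = 3.2371×10⁷ m.
Semi-major axis a = (r_p + r_a)/2 = (6671.8 + 32371)/2 = 19521 km = 1.952×10⁷ m.
By Kepler's third law T = 2π√(a³/μ) = 2π × 4.320×10³ = 2.715×10⁴ s.
= 452.4 minutes.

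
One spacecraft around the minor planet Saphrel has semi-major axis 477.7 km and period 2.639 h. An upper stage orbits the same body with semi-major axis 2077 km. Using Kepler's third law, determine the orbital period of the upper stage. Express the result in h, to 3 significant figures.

T₂ ≈ 23.9 h

Kepler's third law: T² ∝ a³, so T₂ = T₁ (a₂/a₁)^(3/2).
a₂/a₁ = 4.348, (a₂/a₁)^(3/2) = 9.066.
T₂ = 2.639 × 9.066 = 23.93 h.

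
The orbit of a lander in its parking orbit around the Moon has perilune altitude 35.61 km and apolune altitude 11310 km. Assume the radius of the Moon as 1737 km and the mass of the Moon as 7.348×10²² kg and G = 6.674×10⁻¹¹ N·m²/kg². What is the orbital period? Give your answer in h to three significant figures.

T ≈ 15.9 h

μ = GM = 6.674×10⁻¹¹ × 7.348×10²² = 4.904×10¹² m³/s².
r_p = 1737 + 35.61 = 1772.6 km = 1.7726×10⁶ m.
r_a = 1737 + 11310 = 13047 km = 1.3047×10⁷ m.
Semi-major axis a = (r_p + r_a)/2 = (1772.6 + 13047)/2 = 7409.8 km = 7.410×10⁶ m.
By Kepler's third law T = 2π√(a³/μ) = 2π × 9.108×10³ = 5.723×10⁴ s.
= 15.90 h.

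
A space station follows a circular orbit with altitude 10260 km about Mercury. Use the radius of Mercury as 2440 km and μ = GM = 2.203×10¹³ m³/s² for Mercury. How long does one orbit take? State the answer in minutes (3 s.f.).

r = 2440 + 10260 = 12700 km = 1.2700×10⁷ m.
Kepler's third law: T = 2π√(r³/μ) = 2π√((1.270×10⁷)³ / 2.203×10¹³).
r³/μ = 9.298×10⁷ s², so T = 2π × 9.643×10³ = 6.059×10⁴ s.
Converting: 6.059×10⁴ s ÷ 60.00 = 1010 minutes.

T ≈ 1010 minutes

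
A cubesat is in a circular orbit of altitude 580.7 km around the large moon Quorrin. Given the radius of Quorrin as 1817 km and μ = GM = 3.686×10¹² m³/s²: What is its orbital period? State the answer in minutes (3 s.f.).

T ≈ 203 minutes

r = 1817 + 580.7 = 2397.7 km = 2.3977×10⁶ m.
Kepler's third law: T = 2π√(r³/μ) = 2π√((2.398×10⁶)³ / 3.686×10¹²).
r³/μ = 3.740×10⁶ s², so T = 2π × 1.934×10³ = 1.215×10⁴ s.
Converting: 1.215×10⁴ s ÷ 60.00 = 202.5 minutes.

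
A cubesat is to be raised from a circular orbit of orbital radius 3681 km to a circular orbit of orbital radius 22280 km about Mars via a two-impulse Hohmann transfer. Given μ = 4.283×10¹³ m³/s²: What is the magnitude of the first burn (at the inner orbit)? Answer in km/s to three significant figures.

Δv ≈ 1.06 km/s

r₁ = 3681 km = 3.681×10⁶ m.
r₂ = 22280 km = 2.228×10⁷ m.
Transfer ellipse a_t = (r₁ + r₂)/2 = 1.298×10⁷ m.
At r₁: circular v_c1 = √(μ/r₁) = 3411 m/s; transfer-periapsis v_p = √[μ(2/r₁ − 1/a_t)] = 4469 m/s.
Δv₁ = v_p − v_c1 = 1058 m/s.
= 1.058 km/s.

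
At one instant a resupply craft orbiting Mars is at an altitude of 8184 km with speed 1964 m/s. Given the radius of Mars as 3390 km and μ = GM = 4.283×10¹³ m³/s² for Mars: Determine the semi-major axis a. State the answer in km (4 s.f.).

r = 3390 + 8184 = 11574 km = 1.157×10⁷ m.
Specific orbital energy ε = v²/2 − μ/r = (1964)²/2 − 4.283×10¹³/1.157×10⁷ = -1.772×10⁶ J/kg.
Since ε = −μ/(2a), a = −μ/(2ε) = 1.209×10⁷ m = 12086 km.

a ≈ 12090 km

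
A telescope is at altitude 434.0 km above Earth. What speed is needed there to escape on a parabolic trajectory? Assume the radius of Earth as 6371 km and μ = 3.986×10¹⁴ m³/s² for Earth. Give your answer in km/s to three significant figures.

r = 6371 + 434.0 = 6805.0 km = 6.8050×10⁶ m.
Escape speed v_esc = √(2μ/r) = √(2 × 3.986×10¹⁴ / 6.805×10⁶) = √(1.171×10⁸) = 10820 m/s.
= 10.82 km/s.

v_esc ≈ 10.8 km/s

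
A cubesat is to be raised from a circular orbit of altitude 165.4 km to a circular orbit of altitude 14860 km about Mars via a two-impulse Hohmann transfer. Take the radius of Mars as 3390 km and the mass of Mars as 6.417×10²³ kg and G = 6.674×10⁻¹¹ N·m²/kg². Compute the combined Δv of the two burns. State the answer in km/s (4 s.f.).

μ = GM = 6.674×10⁻¹¹ × 6.417×10²³ = 4.283×10¹³ m³/s².
r₁ = 3390 + 165.4 = 3555.4 km = 3.5554×10⁶ m.
r₂ = 3390 + 14860 = 18250 km = 1.8250×10⁷ m.
Transfer ellipse a_t = (r₁ + r₂)/2 = 1.090×10⁷ m.
At r₁: circular v_c1 = √(μ/r₁) = 3471 m/s; transfer-periapsis v_p = √[μ(2/r₁ − 1/a_t)] = 4490 m/s.
Δv₁ = v_p − v_c1 = 1020 m/s.
At r₂: circular v_c2 = √(μ/r₂) = 1532 m/s; transfer-apoapsis v_a = √[μ(2/r₂ − 1/a_t)] = 874.8 m/s.
Δv₂ = v_c2 − v_a = 657.1 m/s.
Total Δv = Δv₁ + Δv₂ = 1677 m/s = 1.677 km/s.

Δv_total ≈ 1.677 km/s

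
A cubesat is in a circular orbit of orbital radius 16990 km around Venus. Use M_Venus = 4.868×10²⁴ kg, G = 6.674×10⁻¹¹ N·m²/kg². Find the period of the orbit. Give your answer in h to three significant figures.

T ≈ 6.78 h

μ = GM = 6.674×10⁻¹¹ × 4.868×10²⁴ = 3.249×10¹⁴ m³/s².
r = 16990 km = 1.699×10⁷ m.
Kepler's third law: T = 2π√(r³/μ) = 2π√((1.699×10⁷)³ / 3.249×10¹⁴).
r³/μ = 1.510×10⁷ s², so T = 2π × 3.885×10³ = 2.441×10⁴ s.
Converting: 2.441×10⁴ s ÷ 3600 = 6.781 h.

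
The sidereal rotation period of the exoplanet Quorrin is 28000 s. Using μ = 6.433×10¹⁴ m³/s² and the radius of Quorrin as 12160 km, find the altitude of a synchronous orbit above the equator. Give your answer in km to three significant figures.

A synchronous orbit has period T, so by Kepler's third law a = (μT²/4π²)^(1/3).
μT²/4π² = 6.433×10¹⁴ × (2.800×10⁴)² / 39.48 = 1.278×10²² m³.
a = 2.338×10⁷ m = 23377 km.
Altitude h = a − R = 23377 − 12160 = 11217 km.

h_sync ≈ 11200 km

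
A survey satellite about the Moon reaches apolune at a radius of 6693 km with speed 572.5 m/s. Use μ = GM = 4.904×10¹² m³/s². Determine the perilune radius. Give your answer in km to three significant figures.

r_a = 6.693×10⁶ m.
Specific energy ε = v²/2 − μ/r = -5.688×10⁵ J/kg, so a = −μ/(2ε) = 4.311×10⁶ m.
The apsides satisfy r_p + r_a = 2a, so the perilune radius is 2a − r_a = 1.928×10⁶ m = 1928.2 km.

perilune radius ≈ 1930 km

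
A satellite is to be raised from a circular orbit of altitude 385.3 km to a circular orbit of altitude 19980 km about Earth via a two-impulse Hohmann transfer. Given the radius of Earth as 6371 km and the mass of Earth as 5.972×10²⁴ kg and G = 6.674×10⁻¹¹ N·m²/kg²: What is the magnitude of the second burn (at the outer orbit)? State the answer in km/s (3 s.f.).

μ = GM = 6.674×10⁻¹¹ × 5.972×10²⁴ = 3.986×10¹⁴ m³/s².
r₁ = 6371 + 385.3 = 6756.3 km = 6.7563×10⁶ m.
r₂ = 6371 + 19980 = 26351 km = 2.6351×10⁷ m.
Transfer ellipse a_t = (r₁ + r₂)/2 = 1.655×10⁷ m.
At r₁: circular v_c1 = √(μ/r₁) = 7681 m/s; transfer-perigee v_p = √[μ(2/r₁ − 1/a_t)] = 9691 m/s.
At r₂: circular v_c2 = √(μ/r₂) = 3889 m/s; transfer-apogee v_a = √[μ(2/r₂ − 1/a_t)] = 2485 m/s.
Δv₂ = v_c2 − v_a = 1405 m/s.
= 1.405 km/s.

Δv ≈ 1.40 km/s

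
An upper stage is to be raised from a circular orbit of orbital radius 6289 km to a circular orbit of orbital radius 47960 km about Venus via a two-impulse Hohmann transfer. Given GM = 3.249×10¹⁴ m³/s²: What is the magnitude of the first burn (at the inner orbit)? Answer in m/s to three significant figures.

Δv ≈ 2370 m/s

r₁ = 6289 km = 6.289×10⁶ m.
r₂ = 47960 km = 4.796×10⁷ m.
Transfer ellipse a_t = (r₁ + r₂)/2 = 2.712×10⁷ m.
At r₁: circular v_c1 = √(μ/r₁) = 7188 m/s; transfer-periapsis v_p = √[μ(2/r₁ − 1/a_t)] = 9557 m/s.
Δv₁ = v_p − v_c1 = 2370 m/s.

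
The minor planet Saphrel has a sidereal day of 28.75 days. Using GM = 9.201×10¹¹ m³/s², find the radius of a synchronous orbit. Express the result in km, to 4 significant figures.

r_sync ≈ 52390 km

T = 28.75 days = 2.484×10⁶ s.
A synchronous orbit has period T, so by Kepler's third law a = (μT²/4π²)^(1/3).
μT²/4π² = 9.201×10¹¹ × (2.484×10⁶)² / 39.48 = 1.438×10²³ m³.
a = 5.239×10⁷ m = 52391 km.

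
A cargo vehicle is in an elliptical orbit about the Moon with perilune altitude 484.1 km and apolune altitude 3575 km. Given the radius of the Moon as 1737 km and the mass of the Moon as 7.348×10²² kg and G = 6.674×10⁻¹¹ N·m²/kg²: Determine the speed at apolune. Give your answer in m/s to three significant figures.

v ≈ 738 m/s

μ = GM = 6.674×10⁻¹¹ × 7.348×10²² = 4.904×10¹² m³/s².
r_p = 1737 + 484.1 = 2221.1 km = 2.2211×10⁶ m.
r_a = 1737 + 3575 = 5312.0 km = 5.3120×10⁶ m.
Semi-major axis a = (r_p + r_a)/2 = 3766.6 km = 3.767×10⁶ m.
Vis-viva: v² = μ(2/r − 1/a) = 4.904×10¹² × (3.765×10⁻⁷ − 2.655×10⁻⁷) = 5.444×10⁵ m²/s².
v = 737.8 m/s.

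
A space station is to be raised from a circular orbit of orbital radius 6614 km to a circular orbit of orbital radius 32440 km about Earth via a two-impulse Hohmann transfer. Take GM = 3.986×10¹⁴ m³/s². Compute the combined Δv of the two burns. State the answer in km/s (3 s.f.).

r₁ = 6614 km = 6.614×10⁶ m.
r₂ = 32440 km = 3.244×10⁷ m.
Transfer ellipse a_t = (r₁ + r₂)/2 = 1.953×10⁷ m.
At r₁: circular v_c1 = √(μ/r₁) = 7763 m/s; transfer-perigee v_p = √[μ(2/r₁ − 1/a_t)] = 10010 m/s.
Δv₁ = v_p − v_c1 = 2243 m/s.
At r₂: circular v_c2 = √(μ/r₂) = 3505 m/s; transfer-apogee v_a = √[μ(2/r₂ − 1/a_t)] = 2040 m/s.
Δv₂ = v_c2 − v_a = 1465 m/s.
Total Δv = Δv₁ + Δv₂ = 3708 m/s = 3.708 km/s.

Δv_total ≈ 3.71 km/s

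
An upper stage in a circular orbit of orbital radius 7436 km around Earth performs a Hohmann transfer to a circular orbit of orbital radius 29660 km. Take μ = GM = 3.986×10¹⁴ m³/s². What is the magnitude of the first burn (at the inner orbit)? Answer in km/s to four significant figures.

Δv ≈ 1.937 km/s

r₁ = 7436 km = 7.436×10⁶ m.
r₂ = 29660 km = 2.966×10⁷ m.
Transfer ellipse a_t = (r₁ + r₂)/2 = 1.855×10⁷ m.
At r₁: circular v_c1 = √(μ/r₁) = 7321 m/s; transfer-perigee v_p = √[μ(2/r₁ − 1/a_t)] = 9258 m/s.
Δv₁ = v_p − v_c1 = 1937 m/s.
= 1.937 km/s.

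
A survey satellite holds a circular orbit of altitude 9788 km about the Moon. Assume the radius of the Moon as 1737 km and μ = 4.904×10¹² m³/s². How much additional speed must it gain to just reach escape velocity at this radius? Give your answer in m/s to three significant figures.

Δv ≈ 270 m/s

r = 1737 + 9788 = 11525 km = 1.1525×10⁷ m.
Circular speed v_c = √(μ/r) = 652.3 m/s.
Escape speed v_esc = √(2μ/r) = √2 × v_c = 922.5 m/s.
Δv = v_esc − v_c = 270.2 m/s.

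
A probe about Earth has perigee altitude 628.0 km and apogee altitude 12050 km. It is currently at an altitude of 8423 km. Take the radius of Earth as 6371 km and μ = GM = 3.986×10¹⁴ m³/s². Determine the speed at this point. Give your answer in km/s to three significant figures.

r_p = 6371 + 628.0 = 6999.0 km = 6.9990×10⁶ m.
r_a = 6371 + 12050 = 18421 km = 1.8421×10⁷ m.
r = 6371 + 8423 = 14794 km = 1.479×10⁷ m.
Semi-major axis a = (r_p + r_a)/2 = 12710 km = 1.271×10⁷ m.
Vis-viva: v² = μ(2/r − 1/a) = 3.986×10¹⁴ × (1.352×10⁻⁷ − 7.868×10⁻⁸) = 2.253×10⁷ m²/s².
v = 4746 m/s = 4.746 km/s.

v ≈ 4.75 km/s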